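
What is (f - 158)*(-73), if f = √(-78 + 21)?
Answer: 11534 - 73*I*√57 ≈ 11534.0 - 551.14*I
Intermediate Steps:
f = I*√57 (f = √(-57) = I*√57 ≈ 7.5498*I)
(f - 158)*(-73) = (I*√57 - 158)*(-73) = (-158 + I*√57)*(-73) = 11534 - 73*I*√57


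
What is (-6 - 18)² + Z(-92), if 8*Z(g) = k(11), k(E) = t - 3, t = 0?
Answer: 4605/8 ≈ 575.63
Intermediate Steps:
k(E) = -3 (k(E) = 0 - 3 = -3)
Z(g) = -3/8 (Z(g) = (⅛)*(-3) = -3/8)
(-6 - 18)² + Z(-92) = (-6 - 18)² - 3/8 = (-24)² - 3/8 = 576 - 3/8 = 4605/8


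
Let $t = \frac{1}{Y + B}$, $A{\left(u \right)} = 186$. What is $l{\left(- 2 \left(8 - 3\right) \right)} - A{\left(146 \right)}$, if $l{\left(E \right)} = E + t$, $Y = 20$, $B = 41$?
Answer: $- \frac{11955}{61} \approx -195.98$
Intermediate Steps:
$t = \frac{1}{61}$ ($t = \frac{1}{20 + 41} = \frac{1}{61} \approx 0.016393$)
$l{\left(E \right)} = \frac{1}{61} + E$ ($l{\left(E \right)} = E + \frac{1}{61} = \frac{1}{61} + E$)
$l{\left(- 2 \left(8 - 3\right) \right)} - A{\left(146 \right)} = \left(\frac{1}{61} - 2 \left(8 - 3\right)\right) - 186 = \left(\frac{1}{61} - 10\right) - 186 = - \frac{609}{61} - 186 = - \frac{11955}{61}$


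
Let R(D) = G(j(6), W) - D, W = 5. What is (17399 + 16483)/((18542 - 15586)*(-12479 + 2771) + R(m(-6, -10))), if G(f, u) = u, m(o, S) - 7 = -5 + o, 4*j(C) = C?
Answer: -11294/9565613 ≈ -0.0011807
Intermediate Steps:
j(C) = C/4
m(o, S) = 2 + o (m(o, S) = 7 + (-5 + o) = 2 + o)
R(D) = 5 - D
(17399 + 16483)/((18542 - 15586)*(-12479 + 2771) + R(m(-6, -10))) = (17399 + 16483)/((18542 - 15586)*(-12479 + 2771) + (5 - (2 - 6))) = 33882/(2956*(-9708) + (5 - 1*(-4))) = 33882/(-28696848 + (5 + 4)) = 33882/(-28696848 + 9) = 33882/(-28696839) = 33882*(-1/28696839) = -11294/9565613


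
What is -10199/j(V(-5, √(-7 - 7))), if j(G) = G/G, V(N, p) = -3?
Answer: -10199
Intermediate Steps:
j(G) = 1
-10199/j(V(-5, √(-7 - 7))) = -10199/1 = -10199*1 = -10199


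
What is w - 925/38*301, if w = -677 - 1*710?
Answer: -331131/38 ≈ -8714.0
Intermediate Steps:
w = -1387 (w = -677 - 710 = -1387)
w - 925/38*301 = -1387 - 925/38*301 = -1387 - 278425/38 = -331131/38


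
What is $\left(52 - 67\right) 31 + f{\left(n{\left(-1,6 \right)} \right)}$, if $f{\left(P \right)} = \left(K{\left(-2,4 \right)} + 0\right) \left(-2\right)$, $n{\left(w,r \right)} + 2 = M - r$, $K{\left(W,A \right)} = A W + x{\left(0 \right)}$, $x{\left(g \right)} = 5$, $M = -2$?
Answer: $-459$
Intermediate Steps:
$K{\left(W,A \right)} = 5 + A W$ ($K{\left(W,A \right)} = A W + 5 = 5 + A W$)
$n{\left(w,r \right)} = -4 - r$ ($n{\left(w,r \right)} = -2 - \left(2 + r\right) = -4 - r$)
$f{\left(P \right)} = 6$ ($f{\left(P \right)} = \left(\left(5 + 4 \left(-2\right)\right) + 0\right) \left(-2\right) = \left(\left(5 - 8\right) + 0\right) \left(-2\right) = \left(-3 + 0\right) \left(-2\right) = \left(-3\right) \left(-2\right) = 6$)
$\left(52 - 67\right) 31 + f{\left(n{\left(-1,6 \right)} \right)} = \left(52 - 67\right) 31 + 6 = \left(-15\right) 31 + 6 = -465 + 6 = -459$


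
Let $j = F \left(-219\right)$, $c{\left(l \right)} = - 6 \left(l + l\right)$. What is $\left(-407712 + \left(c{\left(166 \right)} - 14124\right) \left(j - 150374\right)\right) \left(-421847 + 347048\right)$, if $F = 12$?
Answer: $-184407399123480$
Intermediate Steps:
$c{\left(l \right)} = - 12 l$ ($c{\left(l \right)} = - 6 \cdot 2 l = - 12 l$)
$j = -2628$ ($j = 12 \left(-219\right) = -2628$)
$\left(-407712 + \left(c{\left(166 \right)} - 14124\right) \left(j - 150374\right)\right) \left(-421847 + 347048\right) = \left(-407712 + \left(\left(-12\right) 166 - 14124\right) \left(-2628 - 150374\right)\right) \left(-421847 + 347048\right) = \left(-407712 + \left(-1992 - 14124\right) \left(-153002\right)\right) \left(-74799\right) = \left(-407712 - -2465780232\right) \left(-74799\right) = \left(-407712 + 2465780232\right) \left(-74799\right) = 2465372520 \left(-74799\right) = -184407399123480$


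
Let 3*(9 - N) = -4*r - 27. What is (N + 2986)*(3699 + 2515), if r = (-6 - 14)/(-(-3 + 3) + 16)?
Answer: 55969498/3 ≈ 1.8657e+7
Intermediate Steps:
r = -5/4 (r = -20/(-1*0 + 16) = -20/(0 + 16) = -20/16 = -20*1/16 = -5/4 ≈ -1.2500)
N = 49/3 (N = 9 - (-4*(-5/4) - 27)/3 = 9 - (5 - 27)/3 = 9 - ⅓*(-22) = 9 + 22/3 = 49/3 ≈ 16.333)
(N + 2986)*(3699 + 2515) = (49/3 + 2986)*(3699 + 2515) = (9007/3)*6214 = 55969498/3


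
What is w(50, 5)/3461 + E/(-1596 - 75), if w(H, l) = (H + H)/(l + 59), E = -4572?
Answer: 84406949/30844432 ≈ 2.7365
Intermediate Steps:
w(H, l) = 2*H/(59 + l) (w(H, l) = (2*H)/(59 + l) = 2*H/(59 + l))
w(50, 5)/3461 + E/(-1596 - 75) = (2*50/(59 + 5))/3461 - 4572/(-1596 - 75) = (2*50/64)*(1/3461) - 4572/(-1671) = (2*50*(1/64))*(1/3461) - 4572*(-1/1671) = (25/16)*(1/3461) + 1524/557 = 25/55376 + 1524/557 = 84406949/30844432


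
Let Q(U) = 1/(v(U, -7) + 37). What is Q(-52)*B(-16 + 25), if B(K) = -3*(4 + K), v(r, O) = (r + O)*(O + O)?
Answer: -39/863 ≈ -0.045191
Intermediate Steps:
v(r, O) = 2*O*(O + r) (v(r, O) = (O + r)*(2*O) = 2*O*(O + r))
B(K) = -12 - 3*K
Q(U) = 1/(135 - 14*U) (Q(U) = 1/(2*(-7)*(-7 + U) + 37) = 1/((98 - 14*U) + 37) = 1/(135 - 14*U))
Q(-52)*B(-16 + 25) = (-1/(-135 + 14*(-52)))*(-12 - 3*(-16 + 25)) = (-1/(-135 - 728))*(-12 - 3*9) = (-1/(-863))*(-12 - 27) = -1*(-1/863)*(-39) = (1/863)*(-39) = -39/863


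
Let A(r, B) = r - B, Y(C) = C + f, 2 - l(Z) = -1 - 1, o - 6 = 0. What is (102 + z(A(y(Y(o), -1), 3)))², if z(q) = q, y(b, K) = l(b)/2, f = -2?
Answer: 10201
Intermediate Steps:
o = 6 (o = 6 + 0 = 6)
l(Z) = 4 (l(Z) = 2 - (-1 - 1) = 2 - 1*(-2) = 2 + 2 = 4)
Y(C) = -2 + C (Y(C) = C - 2 = -2 + C)
y(b, K) = 2 (y(b, K) = 4/2 = 4*(½) = 2)
(102 + z(A(y(Y(o), -1), 3)))² = (102 + (2 - 1*3))² = (102 + (2 - 3))² = (102 - 1)² = 101² = 10201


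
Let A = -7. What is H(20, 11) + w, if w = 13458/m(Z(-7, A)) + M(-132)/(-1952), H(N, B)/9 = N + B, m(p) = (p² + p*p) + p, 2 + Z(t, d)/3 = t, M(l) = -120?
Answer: 33573991/116388 ≈ 288.47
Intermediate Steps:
Z(t, d) = -6 + 3*t
m(p) = p + 2*p² (m(p) = (p² + p²) + p = 2*p² + p = p + 2*p²)
H(N, B) = 9*B + 9*N (H(N, B) = 9*(N + B) = 9*(B + N) = 9*B + 9*N)
w = 1101739/116388 (w = 13458/(((-6 + 3*(-7))*(1 + 2*(-6 + 3*(-7))))) - 120/(-1952) = 13458/(((-6 - 21)*(1 + 2*(-6 - 21)))) - 120*(-1/1952) = 13458/((-27*(1 + 2*(-27)))) + 15/244 = 13458/((-27*(1 - 54))) + 15/244 = 13458/((-27*(-53))) + 15/244 = 13458/1431 + 15/244 = 13458*(1/1431) + 15/244 = 4486/477 + 15/244 = 1101739/116388 ≈ 9.4661)
H(20, 11) + w = (9*11 + 9*20) + 1101739/116388 = (99 + 180) + 1101739/116388 = 279 + 1101739/116388 = 33573991/116388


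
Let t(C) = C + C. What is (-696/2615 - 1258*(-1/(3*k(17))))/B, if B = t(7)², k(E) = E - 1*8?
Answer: 1635439/6919290 ≈ 0.23636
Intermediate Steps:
t(C) = 2*C
k(E) = -8 + E (k(E) = E - 8 = -8 + E)
B = 196 (B = (2*7)² = 14² = 196)
(-696/2615 - 1258*(-1/(3*k(17))))/B = (-696/2615 - 1258*(-1/(3*(-8 + 17))))/196 = (-696*1/2615 - 1258/((-3*9)))*(1/196) = (-696/2615 - 1258/(-27))*(1/196) = (-696/2615 - 1258*(-1/27))*(1/196) = (-696/2615 + 1258/27)*(1/196) = (3270878/70605)*(1/196) = 1635439/6919290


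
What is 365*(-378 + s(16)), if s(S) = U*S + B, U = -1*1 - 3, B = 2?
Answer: -160600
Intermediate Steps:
U = -4 (U = -1 - 3 = -4)
s(S) = 2 - 4*S (s(S) = -4*S + 2 = 2 - 4*S)
365*(-378 + s(16)) = 365*(-378 + (2 - 4*16)) = 365*(-378 + (2 - 64)) = 365*(-378 - 62) = 365*(-440) = -160600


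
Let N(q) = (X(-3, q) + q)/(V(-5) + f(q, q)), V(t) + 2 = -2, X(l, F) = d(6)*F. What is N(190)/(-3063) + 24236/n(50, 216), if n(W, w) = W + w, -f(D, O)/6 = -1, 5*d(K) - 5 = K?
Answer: 37077002/407379 ≈ 91.014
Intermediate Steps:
d(K) = 1 + K/5
f(D, O) = 6 (f(D, O) = -6*(-1) = 6)
X(l, F) = 11*F/5 (X(l, F) = (1 + (⅕)*6)*F = (1 + 6/5)*F = 11*F/5)
V(t) = -4 (V(t) = -2 - 2 = -4)
N(q) = 8*q/5 (N(q) = (11*q/5 + q)/(-4 + 6) = (16*q/5)/2 = (16*q/5)*(½) = 8*q/5)
N(190)/(-3063) + 24236/n(50, 216) = ((8/5)*190)/(-3063) + 24236/(50 + 216) = 304*(-1/3063) + 24236/266 = -304/3063 + 24236*(1/266) = -304/3063 + 12118/133 = 37077002/407379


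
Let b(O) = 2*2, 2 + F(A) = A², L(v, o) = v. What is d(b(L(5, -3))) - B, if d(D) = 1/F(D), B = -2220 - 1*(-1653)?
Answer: 7939/14 ≈ 567.07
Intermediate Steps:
B = -567 (B = -2220 + 1653 = -567)
F(A) = -2 + A²
b(O) = 4
d(D) = 1/(-2 + D²)
d(b(L(5, -3))) - B = 1/(-2 + 4²) - 1*(-567) = 1/(-2 + 16) + 567 = 1/14 + 567 = 7939/14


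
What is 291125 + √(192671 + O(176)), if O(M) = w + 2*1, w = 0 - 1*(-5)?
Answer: 291125 + √192678 ≈ 2.9156e+5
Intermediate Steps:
w = 5 (w = 0 + 5 = 5)
O(M) = 7 (O(M) = 5 + 2*1 = 5 + 2 = 7)
291125 + √(192671 + O(176)) = 291125 + √(192671 + 7) = 291125 + √192678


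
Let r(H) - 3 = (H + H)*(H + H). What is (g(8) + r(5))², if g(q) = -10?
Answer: 8649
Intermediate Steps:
r(H) = 3 + 4*H² (r(H) = 3 + (H + H)*(H + H) = 3 + (2*H)*(2*H) = 3 + 4*H²)
(g(8) + r(5))² = (-10 + (3 + 4*5²))² = (-10 + (3 + 4*25))² = (-10 + (3 + 100))² = (-10 + 103)² = 93² = 8649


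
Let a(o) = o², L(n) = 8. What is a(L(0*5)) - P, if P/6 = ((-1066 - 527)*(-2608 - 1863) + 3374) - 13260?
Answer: -42674438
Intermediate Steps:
P = 42674502 (P = 6*(((-1066 - 527)*(-2608 - 1863) + 3374) - 13260) = 6*((-1593*(-4471) + 3374) - 13260) = 6*((7122303 + 3374) - 13260) = 6*(7125677 - 13260) = 6*7112417 = 42674502)
a(L(0*5)) - P = 8² - 1*42674502 = 64 - 42674502 = -42674438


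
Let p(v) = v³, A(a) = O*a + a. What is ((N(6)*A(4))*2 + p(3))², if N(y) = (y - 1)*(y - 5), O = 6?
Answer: 94249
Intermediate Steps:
A(a) = 7*a (A(a) = 6*a + a = 7*a)
N(y) = (-1 + y)*(-5 + y)
((N(6)*A(4))*2 + p(3))² = (((5 + 6² - 6*6)*(7*4))*2 + 3³)² = (((5 + 36 - 36)*28)*2 + 27)² = ((5*28)*2 + 27)² = (140*2 + 27)² = (280 + 27)² = 307² = 94249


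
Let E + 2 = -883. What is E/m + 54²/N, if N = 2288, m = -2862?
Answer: 432103/272844 ≈ 1.5837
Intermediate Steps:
E = -885 (E = -2 - 883 = -885)
E/m + 54²/N = -885/(-2862) + 54²/2288 = -885*(-1/2862) + 2916*(1/2288) = 295/954 + 729/572 = 432103/272844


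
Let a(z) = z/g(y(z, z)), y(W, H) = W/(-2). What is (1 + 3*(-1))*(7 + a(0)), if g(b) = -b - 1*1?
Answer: -14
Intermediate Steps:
y(W, H) = -W/2 (y(W, H) = W*(-½) = -W/2)
g(b) = -1 - b (g(b) = -b - 1 = -1 - b)
a(z) = z/(-1 + z/2) (a(z) = z/(-1 - (-1)*z/2) = z/(-1 + z/2))
(1 + 3*(-1))*(7 + a(0)) = (1 + 3*(-1))*(7 + 2*0/(-2 + 0)) = (1 - 3)*(7 + 2*0/(-2)) = -2*(7 + 2*0*(-½)) = -2*(7 + 0) = -2*7 = -14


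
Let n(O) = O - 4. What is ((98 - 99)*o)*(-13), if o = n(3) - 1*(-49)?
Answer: 624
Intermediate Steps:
n(O) = -4 + O
o = 48 (o = (-4 + 3) - 1*(-49) = -1 + 49 = 48)
((98 - 99)*o)*(-13) = ((98 - 99)*48)*(-13) = -1*48*(-13) = -48*(-13) = 624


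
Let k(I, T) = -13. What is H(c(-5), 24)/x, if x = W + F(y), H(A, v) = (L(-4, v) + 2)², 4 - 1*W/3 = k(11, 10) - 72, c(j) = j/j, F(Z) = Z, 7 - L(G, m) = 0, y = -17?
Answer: 81/250 ≈ 0.32400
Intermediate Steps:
L(G, m) = 7 (L(G, m) = 7 - 1*0 = 7 + 0 = 7)
c(j) = 1
W = 267 (W = 12 - 3*(-13 - 72) = 12 - 3*(-85) = 12 + 255 = 267)
H(A, v) = 81 (H(A, v) = (7 + 2)² = 9² = 81)
x = 250 (x = 267 - 17 = 250)
H(c(-5), 24)/x = 81/250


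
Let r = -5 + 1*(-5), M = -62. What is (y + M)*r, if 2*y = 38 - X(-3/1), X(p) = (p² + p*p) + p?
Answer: 505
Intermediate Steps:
X(p) = p + 2*p² (X(p) = (p² + p²) + p = 2*p² + p = p + 2*p²)
y = 23/2 (y = (38 - (-3/1)*(1 + 2*(-3/1)))/2 = (38 - (-3*1)*(1 + 2*(-3*1)))/2 = (38 - (-3)*(1 + 2*(-3)))/2 = (38 - (-3)*(1 - 6))/2 = (38 - (-3)*(-5))/2 = (38 - 1*15)/2 = (38 - 15)/2 = (½)*23 = 23/2 ≈ 11.500)
r = -10 (r = -5 - 5 = -10)
(y + M)*r = (23/2 - 62)*(-10) = -101/2*(-10) = 505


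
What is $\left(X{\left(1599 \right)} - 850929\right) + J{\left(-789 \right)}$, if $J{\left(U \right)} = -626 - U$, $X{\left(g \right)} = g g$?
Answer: $1706035$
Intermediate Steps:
$X{\left(g \right)} = g^{2}$
$\left(X{\left(1599 \right)} - 850929\right) + J{\left(-789 \right)} = \left(1599^{2} - 850929\right) - -163 = \left(2556801 - 850929\right) + \left(-626 + 789\right) = 1705872 + 163 = 1706035$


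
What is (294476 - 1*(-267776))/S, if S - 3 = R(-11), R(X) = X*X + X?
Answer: 562252/113 ≈ 4975.7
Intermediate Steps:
R(X) = X + X**2 (R(X) = X**2 + X = X + X**2)
S = 113 (S = 3 - 11*(1 - 11) = 3 - 11*(-10) = 3 + 110 = 113)
(294476 - 1*(-267776))/S = (294476 - 1*(-267776))/113 = (294476 + 267776)*(1/113) = 562252*(1/113) = 562252/113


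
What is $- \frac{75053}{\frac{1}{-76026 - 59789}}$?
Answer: $10193323195$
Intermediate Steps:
$- \frac{75053}{\frac{1}{-76026 - 59789}} = - \frac{75053}{\frac{1}{-135815}} = - \frac{75053}{- \frac{1}{135815}} = \left(-75053\right) \left(-135815\right) = 10193323195$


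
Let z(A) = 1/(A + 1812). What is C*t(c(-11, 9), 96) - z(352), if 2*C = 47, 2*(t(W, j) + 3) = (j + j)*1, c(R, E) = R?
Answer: 4729421/2164 ≈ 2185.5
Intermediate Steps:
z(A) = 1/(1812 + A)
t(W, j) = -3 + j (t(W, j) = -3 + ((j + j)*1)/2 = -3 + ((2*j)*1)/2 = -3 + (2*j)/2 = -3 + j)
C = 47/2 (C = (½)*47 = 47/2 ≈ 23.500)
C*t(c(-11, 9), 96) - z(352) = 47*(-3 + 96)/2 - 1/(1812 + 352) = (47/2)*93 - 1/2164 = 4371/2 - 1*1/2164 = 4371/2 - 1/2164 = 4729421/2164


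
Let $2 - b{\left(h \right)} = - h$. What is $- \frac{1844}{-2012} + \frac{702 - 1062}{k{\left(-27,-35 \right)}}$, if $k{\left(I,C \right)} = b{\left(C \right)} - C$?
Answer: $- \frac{90079}{503} \approx -179.08$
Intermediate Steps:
$b{\left(h \right)} = 2 + h$ ($b{\left(h \right)} = 2 - - h = 2 + h$)
$k{\left(I,C \right)} = 2$ ($k{\left(I,C \right)} = \left(2 + C\right) - C = 2$)
$- \frac{1844}{-2012} + \frac{702 - 1062}{k{\left(-27,-35 \right)}} = - \frac{1844}{-2012} + \frac{702 - 1062}{2} = \left(-1844\right) \left(- \frac{1}{2012}\right) + \left(702 - 1062\right) \frac{1}{2} = \frac{461}{503} - 180 = - \frac{90079}{503}$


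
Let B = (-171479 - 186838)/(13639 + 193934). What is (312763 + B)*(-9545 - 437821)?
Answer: -9681118923515604/69191 ≈ -1.3992e+11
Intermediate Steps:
B = -119439/69191 (B = -358317/207573 = -358317*1/207573 = -119439/69191 ≈ -1.7262)
(312763 + B)*(-9545 - 437821) = (312763 - 119439/69191)*(-9545 - 437821) = (21640265294/69191)*(-447366) = -9681118923515604/69191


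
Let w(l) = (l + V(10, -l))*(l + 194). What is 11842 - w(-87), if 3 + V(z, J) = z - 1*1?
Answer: 20509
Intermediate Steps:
V(z, J) = -4 + z (V(z, J) = -3 + (z - 1*1) = -3 + (z - 1) = -3 + (-1 + z) = -4 + z)
w(l) = (6 + l)*(194 + l) (w(l) = (l + (-4 + 10))*(l + 194) = (l + 6)*(194 + l) = (6 + l)*(194 + l))
11842 - w(-87) = 11842 - (1164 + (-87)² + 200*(-87)) = 11842 - (1164 + 7569 - 17400) = 11842 - 1*(-8667) = 11842 + 8667 = 20509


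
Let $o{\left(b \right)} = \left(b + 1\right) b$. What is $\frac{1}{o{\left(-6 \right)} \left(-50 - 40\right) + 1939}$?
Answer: $- \frac{1}{761} \approx -0.0013141$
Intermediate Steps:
$o{\left(b \right)} = b \left(1 + b\right)$ ($o{\left(b \right)} = \left(1 + b\right) b = b \left(1 + b\right)$)
$\frac{1}{o{\left(-6 \right)} \left(-50 - 40\right) + 1939} = \frac{1}{- 6 \left(1 - 6\right) \left(-50 - 40\right) + 1939} = \frac{1}{\left(-6\right) \left(-5\right) \left(-90\right) + 1939} = \frac{1}{30 \left(-90\right) + 1939} = \frac{1}{-2700 + 1939} = \frac{1}{-761} = - \frac{1}{761}$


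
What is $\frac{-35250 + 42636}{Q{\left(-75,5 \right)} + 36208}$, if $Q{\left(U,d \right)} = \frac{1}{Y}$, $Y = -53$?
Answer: $\frac{391458}{1919023} \approx 0.20399$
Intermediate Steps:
$Q{\left(U,d \right)} = - \frac{1}{53}$ ($Q{\left(U,d \right)} = \frac{1}{-53} = - \frac{1}{53}$)
$\frac{-35250 + 42636}{Q{\left(-75,5 \right)} + 36208} = \frac{-35250 + 42636}{- \frac{1}{53} + 36208} = \frac{7386}{\frac{1919023}{53}} = 7386 \cdot \frac{53}{1919023} = \frac{391458}{1919023}$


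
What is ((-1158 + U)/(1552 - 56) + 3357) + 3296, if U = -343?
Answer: 9951387/1496 ≈ 6652.0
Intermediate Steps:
((-1158 + U)/(1552 - 56) + 3357) + 3296 = ((-1158 - 343)/(1552 - 56) + 3357) + 3296 = (-1501/1496 + 3357) + 3296 = 5020571/1496 + 3296 = 9951387/1496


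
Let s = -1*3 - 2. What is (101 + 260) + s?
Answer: 356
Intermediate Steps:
s = -5 (s = -3 - 2 = -5)
(101 + 260) + s = (101 + 260) - 5 = 361 - 5 = 356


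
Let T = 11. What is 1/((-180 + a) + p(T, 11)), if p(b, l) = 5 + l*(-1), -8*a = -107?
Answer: -8/1381 ≈ -0.0057929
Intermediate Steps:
a = 107/8 (a = -⅛*(-107) = 107/8 ≈ 13.375)
p(b, l) = 5 - l
1/((-180 + a) + p(T, 11)) = 1/((-180 + 107/8) + (5 - 1*11)) = 1/(-1333/8 + (5 - 11)) = 1/(-1333/8 - 6) = 1/(-1381/8) = -8/1381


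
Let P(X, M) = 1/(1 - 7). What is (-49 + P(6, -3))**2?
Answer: 87025/36 ≈ 2417.4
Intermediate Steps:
P(X, M) = -1/6 (P(X, M) = 1/(-6) = -1/6)
(-49 + P(6, -3))**2 = (-49 - 1/6)**2 = (-295/6)**2 = 87025/36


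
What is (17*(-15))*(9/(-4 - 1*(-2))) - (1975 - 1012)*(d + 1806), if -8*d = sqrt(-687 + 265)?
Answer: -3476061/2 + 963*I*sqrt(422)/8 ≈ -1.738e+6 + 2472.8*I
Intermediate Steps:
d = -I*sqrt(422)/8 (d = -sqrt(-687 + 265)/8 = -I*sqrt(422)/8 ≈ -2.5678*I)
(17*(-15))*(9/(-4 - 1*(-2))) - (1975 - 1012)*(d + 1806) = (17*(-15))*(9/(-4 - 1*(-2))) - (1975 - 1012)*(-I*sqrt(422)/8 + 1806) = -2295/(-4 + 2) - 963*(1806 - I*sqrt(422)/8) = -2295/(-2) - (1739178 - 963*I*sqrt(422)/8) = -2295*(-1)/2 + (-1739178 + 963*I*sqrt(422)/8) = -255*(-9/2) + (-1739178 + 963*I*sqrt(422)/8) = 2295/2 + (-1739178 + 963*I*sqrt(422)/8) = -3476061/2 + 963*I*sqrt(422)/8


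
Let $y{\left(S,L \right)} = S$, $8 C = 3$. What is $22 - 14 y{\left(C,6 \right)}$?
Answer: $\frac{67}{4} \approx 16.75$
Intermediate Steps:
$C = \frac{3}{8}$ ($C = \frac{1}{8} \cdot 3 = \frac{3}{8} \approx 0.375$)
$22 - 14 y{\left(C,6 \right)} = 22 - \frac{21}{4} = \frac{67}{4}$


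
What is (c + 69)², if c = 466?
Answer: 286225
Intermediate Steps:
(c + 69)² = (466 + 69)² = 535² = 286225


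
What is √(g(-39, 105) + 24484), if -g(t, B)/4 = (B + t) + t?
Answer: 2*√6094 ≈ 156.13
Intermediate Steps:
g(t, B) = -8*t - 4*B (g(t, B) = -4*((B + t) + t) = -4*(B + 2*t) = -8*t - 4*B)
√(g(-39, 105) + 24484) = √((-8*(-39) - 4*105) + 24484) = √((312 - 420) + 24484) = √(-108 + 24484) = √24376 = 2*√6094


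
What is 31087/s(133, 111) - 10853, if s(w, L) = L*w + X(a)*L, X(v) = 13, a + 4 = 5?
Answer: -175852631/16206 ≈ -10851.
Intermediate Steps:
a = 1 (a = -4 + 5 = 1)
s(w, L) = 13*L + L*w (s(w, L) = L*w + 13*L = 13*L + L*w)
31087/s(133, 111) - 10853 = 31087/((111*(13 + 133))) - 10853 = 31087/((111*146)) - 10853 = 31087/16206 - 10853 = -175852631/16206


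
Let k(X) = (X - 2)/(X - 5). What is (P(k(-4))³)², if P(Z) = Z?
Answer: 64/729 ≈ 0.087791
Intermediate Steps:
k(X) = (-2 + X)/(-5 + X)
(P(k(-4))³)² = (((-2 - 4)/(-5 - 4))³)² = ((-6/(-9))³)² = ((-⅑*(-6))³)² = ((⅔)³)² = (8/27)² = 64/729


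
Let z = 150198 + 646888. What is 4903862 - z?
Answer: 4106776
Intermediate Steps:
z = 797086
4903862 - z = 4903862 - 1*797086 = 4903862 - 797086 = 4106776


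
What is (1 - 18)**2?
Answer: 289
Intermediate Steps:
(1 - 18)**2 = (-17)**2 = 289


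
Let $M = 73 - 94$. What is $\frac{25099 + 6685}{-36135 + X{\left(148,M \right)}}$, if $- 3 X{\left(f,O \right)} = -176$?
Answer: $- \frac{95352}{108229} \approx -0.88102$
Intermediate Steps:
$M = -21$
$X{\left(f,O \right)} = \frac{176}{3}$ ($X{\left(f,O \right)} = \left(- \frac{1}{3}\right) \left(-176\right) = \frac{176}{3}$)
$\frac{25099 + 6685}{-36135 + X{\left(148,M \right)}} = \frac{25099 + 6685}{-36135 + \frac{176}{3}} = \frac{31784}{- \frac{108229}{3}} = 31784 \left(- \frac{3}{108229}\right) = - \frac{95352}{108229}$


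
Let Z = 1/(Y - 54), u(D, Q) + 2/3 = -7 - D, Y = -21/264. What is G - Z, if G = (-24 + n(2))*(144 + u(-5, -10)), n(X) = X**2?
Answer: -40356056/14277 ≈ -2826.6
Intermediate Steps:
Y = -7/88 (Y = -21*1/264 = -7/88 ≈ -0.079545)
u(D, Q) = -23/3 - D (u(D, Q) = -2/3 + (-7 - D) = -23/3 - D)
G = -8480/3 (G = (-24 + 2**2)*(144 + (-23/3 - 1*(-5))) = (-24 + 4)*(144 + (-23/3 + 5)) = -20*(144 - 8/3) = -20*424/3 = -8480/3 ≈ -2826.7)
Z = -88/4759 (Z = 1/(-7/88 - 54) = 1/(-4759/88) = -88/4759 ≈ -0.018491)
G - Z = -8480/3 - 1*(-88/4759) = -8480/3 + 88/4759 = -40356056/14277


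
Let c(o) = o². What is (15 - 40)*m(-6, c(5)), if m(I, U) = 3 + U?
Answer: -700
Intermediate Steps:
(15 - 40)*m(-6, c(5)) = (15 - 40)*(3 + 5²) = -25*(3 + 25) = -25*28 = -700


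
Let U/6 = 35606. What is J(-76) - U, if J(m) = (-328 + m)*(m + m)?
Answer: -152228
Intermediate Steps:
J(m) = 2*m*(-328 + m) (J(m) = (-328 + m)*(2*m) = 2*m*(-328 + m))
U = 213636 (U = 6*35606 = 213636)
J(-76) - U = 2*(-76)*(-328 - 76) - 1*213636 = 2*(-76)*(-404) - 213636 = 61408 - 213636 = -152228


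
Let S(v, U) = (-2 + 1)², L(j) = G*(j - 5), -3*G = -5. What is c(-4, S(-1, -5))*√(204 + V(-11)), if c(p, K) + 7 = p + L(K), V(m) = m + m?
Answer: -53*√182/3 ≈ -238.34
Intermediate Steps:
V(m) = 2*m
G = 5/3 (G = -⅓*(-5) = 5/3 ≈ 1.6667)
L(j) = -25/3 + 5*j/3 (L(j) = 5*(j - 5)/3 = 5*(-5 + j)/3 = -25/3 + 5*j/3)
S(v, U) = 1 (S(v, U) = (-1)² = 1)
c(p, K) = -46/3 + p + 5*K/3 (c(p, K) = -7 + (p + (-25/3 + 5*K/3)) = -7 + (-25/3 + p + 5*K/3) = -46/3 + p + 5*K/3)
c(-4, S(-1, -5))*√(204 + V(-11)) = (-46/3 - 4 + (5/3)*1)*√(204 + 2*(-11)) = (-46/3 - 4 + 5/3)*√(204 - 22) = -53*√182/3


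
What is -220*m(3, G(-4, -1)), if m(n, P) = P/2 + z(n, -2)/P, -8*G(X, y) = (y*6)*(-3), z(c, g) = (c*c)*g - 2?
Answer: -30745/18 ≈ -1708.1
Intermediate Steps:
z(c, g) = -2 + g*c² (z(c, g) = c²*g - 2 = g*c² - 2 = -2 + g*c²)
G(X, y) = 9*y/4 (G(X, y) = -y*6*(-3)/8 = -6*y*(-3)/8 = -(-9)*y/4 = 9*y/4)
m(n, P) = P/2 + (-2 - 2*n²)/P
-220*m(3, G(-4, -1)) = -110*(-4 + ((9/4)*(-1))² - 4*3²)/((9/4)*(-1)) = -110*(-4 + (-9/4)² - 4*9)/(-9/4) = -110*(-4)*(-4 + 81/16 - 36)/9 = -110*(-4)*(-559)/(9*16) = -220*559/72 = -30745/18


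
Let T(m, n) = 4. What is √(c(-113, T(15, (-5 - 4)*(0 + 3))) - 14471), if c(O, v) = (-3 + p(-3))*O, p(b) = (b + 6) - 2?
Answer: I*√14245 ≈ 119.35*I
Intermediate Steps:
p(b) = 4 + b (p(b) = (6 + b) - 2 = 4 + b)
c(O, v) = -2*O (c(O, v) = (-3 + (4 - 3))*O = (-3 + 1)*O = -2*O)
√(c(-113, T(15, (-5 - 4)*(0 + 3))) - 14471) = √(-2*(-113) - 14471) = √(226 - 14471) = √(-14245) = I*√14245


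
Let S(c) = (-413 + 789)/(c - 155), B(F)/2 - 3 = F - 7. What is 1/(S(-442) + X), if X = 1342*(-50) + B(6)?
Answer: -597/40056688 ≈ -1.4904e-5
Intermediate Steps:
B(F) = -8 + 2*F (B(F) = 6 + 2*(F - 7) = 6 + 2*(-7 + F) = 6 + (-14 + 2*F) = -8 + 2*F)
S(c) = 376/(-155 + c)
X = -67096 (X = 1342*(-50) + (-8 + 2*6) = -67100 + (-8 + 12) = -67100 + 4 = -67096)
1/(S(-442) + X) = 1/(376/(-155 - 442) - 67096) = 1/(376/(-597) - 67096) = 1/(376*(-1/597) - 67096) = 1/(-376/597 - 67096) = 1/(-40056688/597) = -597/40056688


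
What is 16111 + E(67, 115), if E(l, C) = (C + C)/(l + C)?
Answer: 1466216/91 ≈ 16112.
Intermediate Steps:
E(l, C) = 2*C/(C + l) (E(l, C) = (2*C)/(C + l) = 2*C/(C + l))
16111 + E(67, 115) = 16111 + 2*115/(115 + 67) = 16111 + 2*115/182 = 16111 + 2*115*(1/182) = 16111 + 115/91 = 1466216/91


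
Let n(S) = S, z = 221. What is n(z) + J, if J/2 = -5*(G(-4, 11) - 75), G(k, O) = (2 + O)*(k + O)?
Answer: 61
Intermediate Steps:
G(k, O) = (2 + O)*(O + k)
J = -160 (J = 2*(-5*((11² + 2*11 + 2*(-4) + 11*(-4)) - 75)) = 2*(-5*((121 + 22 - 8 - 44) - 75)) = 2*(-5*(91 - 75)) = 2*(-5*16) = 2*(-80) = -160)
n(z) + J = 221 - 160 = 61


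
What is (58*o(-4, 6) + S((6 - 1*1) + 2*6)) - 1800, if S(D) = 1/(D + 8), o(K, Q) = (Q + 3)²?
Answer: 72451/25 ≈ 2898.0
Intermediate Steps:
o(K, Q) = (3 + Q)²
S(D) = 1/(8 + D)
(58*o(-4, 6) + S((6 - 1*1) + 2*6)) - 1800 = (58*(3 + 6)² + 1/(8 + ((6 - 1*1) + 2*6))) - 1800 = (58*9² + 1/(8 + ((6 - 1) + 12))) - 1800 = (58*81 + 1/(8 + (5 + 12))) - 1800 = (4698 + 1/(8 + 17)) - 1800 = (4698 + 1/25) - 1800 = 117451/25 - 1800 = 72451/25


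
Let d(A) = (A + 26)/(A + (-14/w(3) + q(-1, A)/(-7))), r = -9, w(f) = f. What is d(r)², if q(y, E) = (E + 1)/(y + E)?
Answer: 3186225/2093809 ≈ 1.5217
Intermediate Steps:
q(y, E) = (1 + E)/(E + y)
d(A) = (26 + A)/(-14/3 + A - (1 + A)/(7*(-1 + A))) (d(A) = (A + 26)/(A + (-14/3 + ((1 + A)/(A - 1))/(-7))) = (26 + A)/(A + (-14*⅓ + ((1 + A)/(-1 + A))*(-⅐))) = (26 + A)/(A + (-14/3 - (1 + A)/(7*(-1 + A)))) = (26 + A)/(-14/3 + A - (1 + A)/(7*(-1 + A))))
d(r)² = (21*(-26 + (-9)² + 25*(-9))/(95 - 122*(-9) + 21*(-9)²))² = (21*(-26 + 81 - 225)/(95 + 1098 + 21*81))² = (21*(-170)/(95 + 1098 + 1701))² = (21*(-170)/2894)² = (21*(1/2894)*(-170))² = (-1785/1447)² = 3186225/2093809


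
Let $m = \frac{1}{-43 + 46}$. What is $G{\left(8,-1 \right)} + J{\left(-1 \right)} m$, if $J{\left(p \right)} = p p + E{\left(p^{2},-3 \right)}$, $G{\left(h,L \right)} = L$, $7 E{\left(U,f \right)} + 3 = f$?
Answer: $- \frac{20}{21} \approx -0.95238$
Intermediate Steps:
$E{\left(U,f \right)} = - \frac{3}{7} + \frac{f}{7}$
$J{\left(p \right)} = - \frac{6}{7} + p^{2}$ ($J{\left(p \right)} = p p + \left(- \frac{3}{7} + \frac{1}{7} \left(-3\right)\right) = p^{2} - \frac{6}{7} = - \frac{6}{7} + p^{2}$)
$m = \frac{1}{3} \approx 0.33333$
$G{\left(8,-1 \right)} + J{\left(-1 \right)} m = -1 + \left(- \frac{6}{7} + \left(-1\right)^{2}\right) \frac{1}{3} = -1 + \left(- \frac{6}{7} + 1\right) \frac{1}{3} = -1 + \frac{1}{7} \cdot \frac{1}{3} = -1 + \frac{1}{21} = - \frac{20}{21}$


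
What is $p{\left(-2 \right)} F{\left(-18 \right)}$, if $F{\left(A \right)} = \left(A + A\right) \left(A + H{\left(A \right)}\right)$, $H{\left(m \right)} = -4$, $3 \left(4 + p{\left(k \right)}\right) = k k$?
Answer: $-2112$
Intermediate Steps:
$p{\left(k \right)} = -4 + \frac{k^{2}}{3}$ ($p{\left(k \right)} = -4 + \frac{k k}{3} = -4 + \frac{k^{2}}{3}$)
$F{\left(A \right)} = 2 A \left(-4 + A\right)$ ($F{\left(A \right)} = \left(A + A\right) \left(A - 4\right) = 2 A \left(-4 + A\right)$)
$p{\left(-2 \right)} F{\left(-18 \right)} = \left(-4 + \frac{\left(-2\right)^{2}}{3}\right) 2 \left(-18\right) \left(-4 - 18\right) = \left(-4 + \frac{1}{3} \cdot 4\right) 2 \left(-18\right) \left(-22\right) = \left(-4 + \frac{4}{3}\right) 792 = \left(- \frac{8}{3}\right) 792 = -2112$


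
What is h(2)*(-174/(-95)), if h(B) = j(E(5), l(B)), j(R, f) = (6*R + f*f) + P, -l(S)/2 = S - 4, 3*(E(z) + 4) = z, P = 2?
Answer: 696/95 ≈ 7.3263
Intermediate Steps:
E(z) = -4 + z/3
l(S) = 8 - 2*S (l(S) = -2*(S - 4) = -2*(-4 + S) = 8 - 2*S)
j(R, f) = 2 + f² + 6*R (j(R, f) = (6*R + f*f) + 2 = (6*R + f²) + 2 = (f² + 6*R) + 2 = 2 + f² + 6*R)
h(B) = -12 + (8 - 2*B)² (h(B) = 2 + (8 - 2*B)² + 6*(-4 + (⅓)*5) = 2 + (8 - 2*B)² + 6*(-4 + 5/3) = 2 + (8 - 2*B)² + 6*(-7/3) = 2 + (8 - 2*B)² - 14 = -12 + (8 - 2*B)²)
h(2)*(-174/(-95)) = (-12 + 4*(-4 + 2)²)*(-174/(-95)) = (-12 + 4*(-2)²)*(-174*(-1/95)) = (-12 + 4*4)*(174/95) = (-12 + 16)*(174/95) = 4*(174/95) = 696/95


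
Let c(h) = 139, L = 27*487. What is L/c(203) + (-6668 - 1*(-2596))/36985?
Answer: 485749757/5140915 ≈ 94.487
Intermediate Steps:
L = 13149
L/c(203) + (-6668 - 1*(-2596))/36985 = 13149/139 + (-6668 - 1*(-2596))/36985 = 13149*(1/139) + (-6668 + 2596)*(1/36985) = 13149/139 - 4072*1/36985 = 13149/139 - 4072/36985 = 485749757/5140915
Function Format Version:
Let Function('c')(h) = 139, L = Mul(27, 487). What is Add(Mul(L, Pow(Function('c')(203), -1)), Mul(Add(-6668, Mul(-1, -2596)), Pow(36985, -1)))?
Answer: Rational(485749757, 5140915) ≈ 94.487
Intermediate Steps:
L = 13149
Add(Mul(L, Pow(Function('c')(203), -1)), Mul(Add(-6668, Mul(-1, -2596)), Pow(36985, -1))) = Add(Mul(13149, Pow(139, -1)), Mul(Add(-6668, Mul(-1, -2596)), Pow(36985, -1))) = Add(Mul(13149, Rational(1, 139)), Mul(Add(-6668, 2596), Rational(1, 36985))) = Add(Rational(13149, 139), Mul(-4072, Rational(1, 36985))) = Add(Rational(13149, 139), Rational(-4072, 36985)) = Rational(485749757, 5140915)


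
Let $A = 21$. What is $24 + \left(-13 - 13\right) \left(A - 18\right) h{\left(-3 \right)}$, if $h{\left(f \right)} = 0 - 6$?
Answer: $492$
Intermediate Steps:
$h{\left(f \right)} = -6$ ($h{\left(f \right)} = 0 - 6 = -6$)
$24 + \left(-13 - 13\right) \left(A - 18\right) h{\left(-3 \right)} = 24 + \left(-13 - 13\right) \left(21 - 18\right) \left(-6\right) = 24 + \left(-26\right) 3 \left(-6\right) = 24 - -468 = 24 + 468 = 492$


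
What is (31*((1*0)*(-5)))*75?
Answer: 0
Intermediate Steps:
(31*((1*0)*(-5)))*75 = (31*(0*(-5)))*75 = (31*0)*75 = 0*75 = 0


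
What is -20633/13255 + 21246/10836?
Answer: 9672757/23938530 ≈ 0.40407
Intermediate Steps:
-20633/13255 + 21246/10836 = -20633*1/13255 + 21246*(1/10836) = -20633/13255 + 3541/1806 = 9672757/23938530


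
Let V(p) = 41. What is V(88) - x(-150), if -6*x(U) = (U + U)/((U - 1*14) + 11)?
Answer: 6323/153 ≈ 41.327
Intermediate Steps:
x(U) = -U/(3*(-3 + U)) (x(U) = -(U + U)/(6*((U - 1*14) + 11)) = -2*U/(6*((U - 14) + 11)) = -2*U/(6*((-14 + U) + 11)) = -2*U/(6*(-3 + U)) = -U/(3*(-3 + U)))
V(88) - x(-150) = 41 - (-1)*(-150)/(-9 + 3*(-150)) = 41 - (-1)*(-150)/(-9 - 450) = 41 - (-1)*(-150)/(-459) = 41 - (-1)*(-150)*(-1)/459 = 41 - 1*(-50/153) = 41 + 50/153 = 6323/153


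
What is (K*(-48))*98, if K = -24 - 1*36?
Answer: 282240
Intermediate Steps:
K = -60 (K = -24 - 36 = -60)
(K*(-48))*98 = -60*(-48)*98 = 2880*98 = 282240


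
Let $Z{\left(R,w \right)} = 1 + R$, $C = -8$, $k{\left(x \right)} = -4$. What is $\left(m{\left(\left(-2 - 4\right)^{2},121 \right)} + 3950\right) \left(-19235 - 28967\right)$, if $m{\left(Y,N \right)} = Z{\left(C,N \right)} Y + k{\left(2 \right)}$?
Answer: $-178058188$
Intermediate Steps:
$m{\left(Y,N \right)} = -4 - 7 Y$ ($m{\left(Y,N \right)} = \left(1 - 8\right) Y - 4 = - 7 Y - 4 = -4 - 7 Y$)
$\left(m{\left(\left(-2 - 4\right)^{2},121 \right)} + 3950\right) \left(-19235 - 28967\right) = \left(\left(-4 - 7 \left(-2 - 4\right)^{2}\right) + 3950\right) \left(-19235 - 28967\right) = \left(\left(-4 - 7 \left(-6\right)^{2}\right) + 3950\right) \left(-48202\right) = \left(\left(-4 - 252\right) + 3950\right) \left(-48202\right) = \left(-256 + 3950\right) \left(-48202\right) = 3694 \left(-48202\right) = -178058188$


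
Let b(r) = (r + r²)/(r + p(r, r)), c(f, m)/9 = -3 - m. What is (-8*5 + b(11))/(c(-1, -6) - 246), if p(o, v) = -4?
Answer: 148/1533 ≈ 0.096543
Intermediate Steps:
c(f, m) = -27 - 9*m (c(f, m) = 9*(-3 - m) = -27 - 9*m)
b(r) = (r + r²)/(-4 + r) (b(r) = (r + r²)/(r - 4) = (r + r²)/(-4 + r))
(-8*5 + b(11))/(c(-1, -6) - 246) = (-8*5 + 11*(1 + 11)/(-4 + 11))/((-27 - 9*(-6)) - 246) = (-40 + 11*12/7)/((-27 + 54) - 246) = (-40 + 11*(⅐)*12)/(27 - 246) = (-40 + 132/7)/(-219) = -148/7*(-1/219) = 148/1533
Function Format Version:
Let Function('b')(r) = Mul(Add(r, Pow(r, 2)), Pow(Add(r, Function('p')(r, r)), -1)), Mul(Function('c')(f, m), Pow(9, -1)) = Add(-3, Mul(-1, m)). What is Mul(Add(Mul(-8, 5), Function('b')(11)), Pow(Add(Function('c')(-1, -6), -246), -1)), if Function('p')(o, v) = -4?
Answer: Rational(148, 1533) ≈ 0.096543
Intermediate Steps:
Function('c')(f, m) = Add(-27, Mul(-9, m)) (Function('c')(f, m) = Mul(9, Add(-3, Mul(-1, m))) = Add(-27, Mul(-9, m)))
Function('b')(r) = Mul(Pow(Add(-4, r), -1), Add(r, Pow(r, 2))) (Function('b')(r) = Mul(Add(r, Pow(r, 2)), Pow(Add(r, -4), -1)) = Mul(Add(r, Pow(r, 2)), Pow(Add(-4, r), -1)) = Mul(Pow(Add(-4, r), -1), Add(r, Pow(r, 2))))
Mul(Add(Mul(-8, 5), Function('b')(11)), Pow(Add(Function('c')(-1, -6), -246), -1)) = Mul(Add(Mul(-8, 5), Mul(11, Pow(Add(-4, 11), -1), Add(1, 11))), Pow(Add(Add(-27, Mul(-9, -6)), -246), -1)) = Mul(Add(-40, Mul(11, Pow(7, -1), 12)), Pow(Add(Add(-27, 54), -246), -1)) = Mul(Add(-40, Mul(11, Rational(1, 7), 12)), Pow(Add(27, -246), -1)) = Mul(Add(-40, Rational(132, 7)), Pow(-219, -1)) = Mul(Rational(-148, 7), Rational(-1, 219)) = Rational(148, 1533)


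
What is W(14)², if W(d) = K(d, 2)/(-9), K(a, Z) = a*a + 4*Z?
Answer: 4624/9 ≈ 513.78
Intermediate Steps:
K(a, Z) = a² + 4*Z
W(d) = -8/9 - d²/9 (W(d) = (d² + 4*2)/(-9) = (d² + 8)*(-⅑) = (8 + d²)*(-⅑) = -8/9 - d²/9)
W(14)² = (-8/9 - ⅑*14²)² = (-8/9 - ⅑*196)² = (-8/9 - 196/9)² = (-68/3)² = 4624/9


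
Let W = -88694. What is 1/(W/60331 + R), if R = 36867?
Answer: 60331/2224134283 ≈ 2.7126e-5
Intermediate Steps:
1/(W/60331 + R) = 1/(-88694/60331 + 36867) = 1/(2224134283/60331) = 60331/2224134283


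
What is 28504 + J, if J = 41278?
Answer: 69782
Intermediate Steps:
28504 + J = 28504 + 41278 = 69782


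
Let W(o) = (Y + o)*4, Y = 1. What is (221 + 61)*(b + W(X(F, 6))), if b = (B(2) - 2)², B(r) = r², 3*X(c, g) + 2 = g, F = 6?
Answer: 3760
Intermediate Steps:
X(c, g) = -⅔ + g/3
W(o) = 4 + 4*o (W(o) = (1 + o)*4 = 4 + 4*o)
b = 4 (b = (2² - 2)² = (4 - 2)² = 2² = 4)
(221 + 61)*(b + W(X(F, 6))) = (221 + 61)*(4 + (4 + 4*(-⅔ + (⅓)*6))) = 282*(4 + (4 + 4*(-⅔ + 2))) = 282*(4 + (4 + 4*(4/3))) = 282*(4 + (4 + 16/3)) = 282*(4 + 28/3) = 282*(40/3) = 3760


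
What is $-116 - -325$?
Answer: $209$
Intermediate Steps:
$-116 - -325 = -116 + 325 = 209$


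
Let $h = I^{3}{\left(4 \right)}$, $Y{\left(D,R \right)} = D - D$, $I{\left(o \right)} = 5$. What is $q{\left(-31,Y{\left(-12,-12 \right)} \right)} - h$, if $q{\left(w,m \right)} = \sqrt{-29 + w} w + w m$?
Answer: $-125 - 62 i \sqrt{15} \approx -125.0 - 240.13 i$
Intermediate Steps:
$Y{\left(D,R \right)} = 0$
$q{\left(w,m \right)} = m w + w \sqrt{-29 + w}$ ($q{\left(w,m \right)} = w \sqrt{-29 + w} + m w = m w + w \sqrt{-29 + w}$)
$h = 125$ ($h = 5^{3} = 125$)
$q{\left(-31,Y{\left(-12,-12 \right)} \right)} - h = - 31 \left(0 + \sqrt{-29 - 31}\right) - 125 = - 31 \left(0 + \sqrt{-60}\right) - 125 = - 31 \left(0 + 2 i \sqrt{15}\right) - 125 = - 31 \cdot 2 i \sqrt{15} - 125 = - 62 i \sqrt{15} - 125 = -125 - 62 i \sqrt{15}$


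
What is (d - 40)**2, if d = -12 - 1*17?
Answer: 4761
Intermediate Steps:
d = -29 (d = -12 - 17 = -29)
(d - 40)**2 = (-29 - 40)**2 = (-69)**2 = 4761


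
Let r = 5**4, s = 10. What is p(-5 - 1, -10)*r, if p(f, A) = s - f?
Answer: 10000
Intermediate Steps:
r = 625
p(f, A) = 10 - f
p(-5 - 1, -10)*r = (10 - (-5 - 1))*625 = (10 - 1*(-6))*625 = (10 + 6)*625 = 16*625 = 10000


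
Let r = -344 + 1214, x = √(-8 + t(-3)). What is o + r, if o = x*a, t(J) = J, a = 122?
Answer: 870 + 122*I*√11 ≈ 870.0 + 404.63*I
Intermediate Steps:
x = I*√11 (x = √(-8 - 3) = √(-11) = I*√11 ≈ 3.3166*I)
r = 870
o = 122*I*√11 (o = (I*√11)*122 = 122*I*√11 ≈ 404.63*I)
o + r = 122*I*√11 + 870 = 870 + 122*I*√11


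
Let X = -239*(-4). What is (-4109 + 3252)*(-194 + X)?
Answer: -653034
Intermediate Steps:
X = 956
(-4109 + 3252)*(-194 + X) = (-4109 + 3252)*(-194 + 956) = -857*762 = -653034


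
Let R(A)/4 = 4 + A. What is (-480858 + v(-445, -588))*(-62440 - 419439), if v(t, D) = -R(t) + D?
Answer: 231148682478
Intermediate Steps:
R(A) = 16 + 4*A (R(A) = 4*(4 + A) = 16 + 4*A)
v(t, D) = -16 + D - 4*t (v(t, D) = -(16 + 4*t) + D = (-16 - 4*t) + D = -16 + D - 4*t)
(-480858 + v(-445, -588))*(-62440 - 419439) = (-480858 + (-16 - 588 - 4*(-445)))*(-62440 - 419439) = (-480858 + (-16 - 588 + 1780))*(-481879) = (-480858 + 1176)*(-481879) = -479682*(-481879) = 231148682478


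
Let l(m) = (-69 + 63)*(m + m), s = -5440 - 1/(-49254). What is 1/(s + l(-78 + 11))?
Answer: -49254/228341543 ≈ -0.00021570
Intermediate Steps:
s = -267941759/49254 (s = -5440 - 1*(-1/49254) = -5440 + 1/49254 = -267941759/49254 ≈ -5440.0)
l(m) = -12*m
1/(s + l(-78 + 11)) = 1/(-267941759/49254 - 12*(-78 + 11)) = 1/(-267941759/49254 - 12*(-67)) = 1/(-267941759/49254 + 804) = 1/(-228341543/49254) = -49254/228341543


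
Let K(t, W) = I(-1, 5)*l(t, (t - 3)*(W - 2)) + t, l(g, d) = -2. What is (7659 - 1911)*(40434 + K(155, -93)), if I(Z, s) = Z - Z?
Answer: 233305572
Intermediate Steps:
I(Z, s) = 0
K(t, W) = t (K(t, W) = 0*(-2) + t = 0 + t = t)
(7659 - 1911)*(40434 + K(155, -93)) = (7659 - 1911)*(40434 + 155) = 5748*40589 = 233305572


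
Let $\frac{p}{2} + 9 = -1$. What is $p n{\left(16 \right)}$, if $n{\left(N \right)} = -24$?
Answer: $480$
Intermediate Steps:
$p = -20$ ($p = -18 + 2 \left(-1\right) = -18 - 2 = -20$)
$p n{\left(16 \right)} = \left(-20\right) \left(-24\right) = 480$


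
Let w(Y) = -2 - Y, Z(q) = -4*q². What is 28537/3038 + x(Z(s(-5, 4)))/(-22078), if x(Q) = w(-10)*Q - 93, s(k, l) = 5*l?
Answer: 23900315/2395463 ≈ 9.9773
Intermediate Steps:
x(Q) = -93 + 8*Q (x(Q) = (-2 - 1*(-10))*Q - 93 = (-2 + 10)*Q - 93 = 8*Q - 93 = -93 + 8*Q)
28537/3038 + x(Z(s(-5, 4)))/(-22078) = 28537/3038 + (-93 + 8*(-4*(5*4)²))/(-22078) = 28537*(1/3038) + (-93 + 8*(-4*20²))*(-1/22078) = 28537/3038 + (-93 + 8*(-4*400))*(-1/22078) = 28537/3038 + (-93 + 8*(-1600))*(-1/22078) = 28537/3038 + (-93 - 12800)*(-1/22078) = 28537/3038 - 12893*(-1/22078) = 28537/3038 + 12893/22078 = 23900315/2395463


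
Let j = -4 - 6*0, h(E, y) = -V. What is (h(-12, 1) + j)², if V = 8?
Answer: 144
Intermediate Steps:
h(E, y) = -8 (h(E, y) = -1*8 = -8)
j = -4 (j = -4 + 0 = -4)
(h(-12, 1) + j)² = (-8 - 4)² = (-12)² = 144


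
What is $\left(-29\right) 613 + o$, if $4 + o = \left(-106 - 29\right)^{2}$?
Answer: $444$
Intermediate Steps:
$o = 18221$ ($o = -4 + \left(-106 - 29\right)^{2} = -4 + \left(-135\right)^{2} = -4 + 18225 = 18221$)
$\left(-29\right) 613 + o = \left(-29\right) 613 + 18221 = -17777 + 18221 = 444$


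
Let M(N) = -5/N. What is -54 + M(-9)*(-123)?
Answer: -367/3 ≈ -122.33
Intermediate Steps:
-54 + M(-9)*(-123) = -54 - 5/(-9)*(-123) = -54 - 5*(-⅑)*(-123) = -54 + (5/9)*(-123) = -54 - 205/3 = -367/3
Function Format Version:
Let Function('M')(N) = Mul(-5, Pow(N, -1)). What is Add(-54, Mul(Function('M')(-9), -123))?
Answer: Rational(-367, 3) ≈ -122.33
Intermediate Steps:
Add(-54, Mul(Function('M')(-9), -123)) = Add(-54, Mul(Mul(-5, Pow(-9, -1)), -123)) = Add(-54, Mul(Mul(-5, Rational(-1, 9)), -123)) = Add(-54, Mul(Rational(5, 9), -123)) = Add(-54, Rational(-205, 3)) = Rational(-367, 3)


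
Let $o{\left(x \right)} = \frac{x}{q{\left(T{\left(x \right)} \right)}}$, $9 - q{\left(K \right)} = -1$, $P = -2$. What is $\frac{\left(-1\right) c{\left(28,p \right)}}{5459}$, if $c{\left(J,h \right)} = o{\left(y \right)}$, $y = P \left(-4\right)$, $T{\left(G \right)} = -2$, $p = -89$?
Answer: $- \frac{4}{27295} \approx -0.00014655$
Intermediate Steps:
$y = 8$ ($y = \left(-2\right) \left(-4\right) = 8$)
$q{\left(K \right)} = 10$ ($q{\left(K \right)} = 9 - -1 = 9 + 1 = 10$)
$o{\left(x \right)} = \frac{x}{10}$
$c{\left(J,h \right)} = \frac{4}{5}$ ($c{\left(J,h \right)} = \frac{1}{10} \cdot 8 = \frac{4}{5}$)
$\frac{\left(-1\right) c{\left(28,p \right)}}{5459} = \frac{\left(-1\right) \frac{4}{5}}{5459} = \left(- \frac{4}{5}\right) \frac{1}{5459} = - \frac{4}{27295}$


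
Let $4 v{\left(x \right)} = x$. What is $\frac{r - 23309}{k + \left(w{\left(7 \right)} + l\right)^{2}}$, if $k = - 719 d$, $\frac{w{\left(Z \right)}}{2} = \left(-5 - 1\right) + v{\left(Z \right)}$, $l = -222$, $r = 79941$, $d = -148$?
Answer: $\frac{226528}{638169} \approx 0.35497$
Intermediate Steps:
$v{\left(x \right)} = \frac{x}{4}$
$w{\left(Z \right)} = -12 + \frac{Z}{2}$ ($w{\left(Z \right)} = 2 \left(\left(-5 - 1\right) + \frac{Z}{4}\right) = 2 \left(-6 + \frac{Z}{4}\right) = -12 + \frac{Z}{2}$)
$k = 106412$ ($k = \left(-719\right) \left(-148\right) = 106412$)
$\frac{r - 23309}{k + \left(w{\left(7 \right)} + l\right)^{2}} = \frac{79941 - 23309}{106412 + \left(\left(-12 + \frac{1}{2} \cdot 7\right) - 222\right)^{2}} = \frac{56632}{106412 + \left(\left(-12 + \frac{7}{2}\right) - 222\right)^{2}} = \frac{56632}{106412 + \left(- \frac{17}{2} - 222\right)^{2}} = \frac{56632}{106412 + \left(- \frac{461}{2}\right)^{2}} = \frac{56632}{106412 + \frac{212521}{4}} = \frac{56632}{\frac{638169}{4}} = 56632 \cdot \frac{4}{638169} = \frac{226528}{638169}$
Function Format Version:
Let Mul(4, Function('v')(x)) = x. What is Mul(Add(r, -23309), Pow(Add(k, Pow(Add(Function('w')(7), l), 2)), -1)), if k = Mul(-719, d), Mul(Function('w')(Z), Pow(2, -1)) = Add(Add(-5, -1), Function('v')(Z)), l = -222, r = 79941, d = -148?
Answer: Rational(226528, 638169) ≈ 0.35497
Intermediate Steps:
Function('v')(x) = Mul(Rational(1, 4), x)
Function('w')(Z) = Add(-12, Mul(Rational(1, 2), Z)) (Function('w')(Z) = Mul(2, Add(Add(-5, -1), Mul(Rational(1, 4), Z))) = Mul(2, Add(-6, Mul(Rational(1, 4), Z))) = Add(-12, Mul(Rational(1, 2), Z)))
k = 106412 (k = Mul(-719, -148) = 106412)
Mul(Add(r, -23309), Pow(Add(k, Pow(Add(Function('w')(7), l), 2)), -1)) = Mul(Add(79941, -23309), Pow(Add(106412, Pow(Add(Add(-12, Mul(Rational(1, 2), 7)), -222), 2)), -1)) = Mul(56632, Pow(Add(106412, Pow(Add(Add(-12, Rational(7, 2)), -222), 2)), -1)) = Mul(56632, Pow(Add(106412, Pow(Add(Rational(-17, 2), -222), 2)), -1)) = Mul(56632, Pow(Add(106412, Pow(Rational(-461, 2), 2)), -1)) = Mul(56632, Pow(Add(106412, Rational(212521, 4)), -1)) = Mul(56632, Pow(Rational(638169, 4), -1)) = Mul(56632, Rational(4, 638169)) = Rational(226528, 638169)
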